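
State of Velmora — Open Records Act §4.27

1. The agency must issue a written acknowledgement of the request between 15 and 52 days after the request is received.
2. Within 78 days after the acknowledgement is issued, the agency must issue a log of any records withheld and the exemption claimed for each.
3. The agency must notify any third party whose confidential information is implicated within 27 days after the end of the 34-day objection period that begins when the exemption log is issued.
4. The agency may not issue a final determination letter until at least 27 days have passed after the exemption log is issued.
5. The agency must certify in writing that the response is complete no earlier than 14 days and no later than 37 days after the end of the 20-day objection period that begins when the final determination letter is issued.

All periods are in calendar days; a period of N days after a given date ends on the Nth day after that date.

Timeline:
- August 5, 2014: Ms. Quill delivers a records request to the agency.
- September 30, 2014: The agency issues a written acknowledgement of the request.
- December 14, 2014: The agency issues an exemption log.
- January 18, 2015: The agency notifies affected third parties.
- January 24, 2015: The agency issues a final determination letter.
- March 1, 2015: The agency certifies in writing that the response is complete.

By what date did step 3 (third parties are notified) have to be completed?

February 13, 2015

The exemption log is issued on December 14, 2014; the 34-day objection period therefore ends January 17, 2015, and step 3 runs from that date. 27 days after January 17, 2015 is February 13, 2015.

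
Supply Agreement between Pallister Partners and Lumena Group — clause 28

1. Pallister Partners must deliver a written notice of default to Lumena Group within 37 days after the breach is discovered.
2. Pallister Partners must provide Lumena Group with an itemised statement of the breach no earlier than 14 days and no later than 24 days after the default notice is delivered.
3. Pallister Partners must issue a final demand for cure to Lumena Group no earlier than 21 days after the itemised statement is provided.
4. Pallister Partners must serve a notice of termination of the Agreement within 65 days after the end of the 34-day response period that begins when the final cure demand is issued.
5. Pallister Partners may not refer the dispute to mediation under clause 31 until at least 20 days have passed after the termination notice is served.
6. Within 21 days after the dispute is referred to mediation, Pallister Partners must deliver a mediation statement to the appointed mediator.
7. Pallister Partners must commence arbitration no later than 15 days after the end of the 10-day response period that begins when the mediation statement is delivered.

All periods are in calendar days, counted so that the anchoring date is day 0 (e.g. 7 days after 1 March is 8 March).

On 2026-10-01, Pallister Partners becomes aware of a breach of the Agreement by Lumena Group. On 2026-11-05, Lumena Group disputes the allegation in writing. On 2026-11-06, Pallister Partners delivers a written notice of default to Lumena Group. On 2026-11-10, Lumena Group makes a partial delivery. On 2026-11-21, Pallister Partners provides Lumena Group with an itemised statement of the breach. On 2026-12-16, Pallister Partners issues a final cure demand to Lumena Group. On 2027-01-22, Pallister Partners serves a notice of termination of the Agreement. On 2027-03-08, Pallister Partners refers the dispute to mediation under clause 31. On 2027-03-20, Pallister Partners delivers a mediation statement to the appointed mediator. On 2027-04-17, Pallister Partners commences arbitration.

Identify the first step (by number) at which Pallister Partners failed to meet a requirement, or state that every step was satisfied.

Step 1: 37 days after 2026-10-01 (when the breach is discovered) is 2026-11-07; done 2026-11-06 — timely.
Step 2: the window is 14–24 days after 2026-11-06 (when the default notice is delivered), so 2026-11-20 through 2026-11-30; done 2026-11-21, which is between those dates.
Step 3: the earliest permitted date is 21 days after 2026-11-21 (when the itemised statement is provided), i.e. 2026-12-12; 2026-12-16 is on or after that date.
Step 4: 65 days after 2027-01-19 (end of the 34-day response period, which began when the final cure demand is issued on 2026-12-16) is 2027-03-25; done 2027-01-22 — timely.
Step 5: the earliest permitted date is 20 days after 2027-01-22 (when the termination notice is served), i.e. 2027-02-11; done 2027-03-08, after the minimum wait.
Step 6: 21 days after 2027-03-08 (when the dispute is referred to mediation) is 2027-03-29; done 2027-03-20 — timely.
Step 7: 15 days after 2027-03-30 (end of the 10-day response period, which began when the mediation statement is delivered on 2027-03-20) is 2027-04-14; not done until 2027-04-17, 3 days after the deadline.
The procedure was therefore not followed at step 7.

Step 7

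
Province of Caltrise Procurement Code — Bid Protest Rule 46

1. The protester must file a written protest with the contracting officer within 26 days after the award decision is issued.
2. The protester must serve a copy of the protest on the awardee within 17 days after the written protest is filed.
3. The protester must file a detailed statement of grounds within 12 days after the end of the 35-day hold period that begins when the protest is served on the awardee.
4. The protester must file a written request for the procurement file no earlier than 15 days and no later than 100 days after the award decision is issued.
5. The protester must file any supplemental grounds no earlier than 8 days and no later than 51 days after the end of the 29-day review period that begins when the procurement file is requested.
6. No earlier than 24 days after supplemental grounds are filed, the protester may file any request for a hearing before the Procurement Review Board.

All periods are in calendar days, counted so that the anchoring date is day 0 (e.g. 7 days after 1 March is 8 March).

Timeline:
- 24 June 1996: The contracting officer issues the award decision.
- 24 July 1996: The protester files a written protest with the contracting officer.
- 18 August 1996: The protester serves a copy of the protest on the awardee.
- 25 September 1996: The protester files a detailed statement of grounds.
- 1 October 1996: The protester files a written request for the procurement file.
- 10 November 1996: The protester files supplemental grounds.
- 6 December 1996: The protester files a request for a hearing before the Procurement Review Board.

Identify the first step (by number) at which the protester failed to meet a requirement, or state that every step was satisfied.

Step 1

Step 1: 26 days after 24 June 1996 (when the award decision is issued) is 20 July 1996; not done until 24 July 1996, 4 days after the deadline.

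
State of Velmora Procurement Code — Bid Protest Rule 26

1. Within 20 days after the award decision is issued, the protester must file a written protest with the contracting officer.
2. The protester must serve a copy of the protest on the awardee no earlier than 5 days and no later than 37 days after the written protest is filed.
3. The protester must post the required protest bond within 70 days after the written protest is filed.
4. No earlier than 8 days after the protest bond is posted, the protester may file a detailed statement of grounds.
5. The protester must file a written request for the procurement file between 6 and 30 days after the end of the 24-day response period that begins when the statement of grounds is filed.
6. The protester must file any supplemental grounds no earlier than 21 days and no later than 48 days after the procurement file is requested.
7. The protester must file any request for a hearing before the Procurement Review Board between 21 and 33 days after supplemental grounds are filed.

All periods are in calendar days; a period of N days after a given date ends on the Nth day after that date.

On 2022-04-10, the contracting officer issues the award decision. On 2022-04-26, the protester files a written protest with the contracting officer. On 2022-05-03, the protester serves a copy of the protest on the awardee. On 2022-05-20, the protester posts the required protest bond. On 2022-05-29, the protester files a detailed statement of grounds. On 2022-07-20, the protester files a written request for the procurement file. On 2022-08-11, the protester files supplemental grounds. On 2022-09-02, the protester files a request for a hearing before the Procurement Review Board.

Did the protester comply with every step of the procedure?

Yes

(1) due by 2022-04-10 + 20 days = 2022-04-30; 2022-04-26 is within that limit.
(2) the permitted window runs from 2022-04-26 + 5 = 2022-05-01 to 2022-04-26 + 37 = 2022-06-02; done 2022-05-03, which is between those dates.
(3) due by 2022-04-26 + 70 days = 2022-07-05; done 2022-05-20 — timely.
(4) permitted from 2022-05-20 + 8 days = 2022-05-28 onward; done 2022-05-29, after the minimum wait.
(5) the permitted window runs from 2022-06-22 + 6 = 2022-06-28 to 2022-06-22 + 30 = 2022-07-22; done 2022-07-20, which is between those dates.
(6) the permitted window runs from 2022-07-20 + 21 = 2022-08-10 to 2022-07-20 + 48 = 2022-09-06; done 2022-08-11 — within the window.
(7) the permitted window runs from 2022-08-11 + 21 = 2022-09-01 to 2022-08-11 + 33 = 2022-09-13; 2022-09-02 falls inside that range.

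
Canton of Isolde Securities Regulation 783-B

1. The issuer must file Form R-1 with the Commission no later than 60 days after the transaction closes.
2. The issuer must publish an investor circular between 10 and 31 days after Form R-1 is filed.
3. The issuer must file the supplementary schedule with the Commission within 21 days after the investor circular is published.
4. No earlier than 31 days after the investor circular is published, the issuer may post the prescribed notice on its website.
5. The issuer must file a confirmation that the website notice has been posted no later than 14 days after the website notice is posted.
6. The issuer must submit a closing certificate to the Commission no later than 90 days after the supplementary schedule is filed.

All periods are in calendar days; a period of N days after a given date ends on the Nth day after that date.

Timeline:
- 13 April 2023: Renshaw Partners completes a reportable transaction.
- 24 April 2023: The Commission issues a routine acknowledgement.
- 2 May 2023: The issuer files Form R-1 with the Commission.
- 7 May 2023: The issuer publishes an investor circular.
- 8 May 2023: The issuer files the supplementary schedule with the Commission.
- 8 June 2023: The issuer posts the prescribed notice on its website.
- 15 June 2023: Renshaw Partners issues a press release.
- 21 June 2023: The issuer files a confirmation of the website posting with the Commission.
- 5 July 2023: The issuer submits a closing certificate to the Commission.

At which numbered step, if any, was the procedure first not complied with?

Step 2

(1) due by 13 April 2023 + 60 days = 12 June 2023; 2 May 2023 is within that limit.
(2) the permitted window runs from 2 May 2023 + 10 = 12 May 2023 to 2 May 2023 + 31 = 2 June 2023; 7 May 2023 is 5 days too early.
The analysis stops there.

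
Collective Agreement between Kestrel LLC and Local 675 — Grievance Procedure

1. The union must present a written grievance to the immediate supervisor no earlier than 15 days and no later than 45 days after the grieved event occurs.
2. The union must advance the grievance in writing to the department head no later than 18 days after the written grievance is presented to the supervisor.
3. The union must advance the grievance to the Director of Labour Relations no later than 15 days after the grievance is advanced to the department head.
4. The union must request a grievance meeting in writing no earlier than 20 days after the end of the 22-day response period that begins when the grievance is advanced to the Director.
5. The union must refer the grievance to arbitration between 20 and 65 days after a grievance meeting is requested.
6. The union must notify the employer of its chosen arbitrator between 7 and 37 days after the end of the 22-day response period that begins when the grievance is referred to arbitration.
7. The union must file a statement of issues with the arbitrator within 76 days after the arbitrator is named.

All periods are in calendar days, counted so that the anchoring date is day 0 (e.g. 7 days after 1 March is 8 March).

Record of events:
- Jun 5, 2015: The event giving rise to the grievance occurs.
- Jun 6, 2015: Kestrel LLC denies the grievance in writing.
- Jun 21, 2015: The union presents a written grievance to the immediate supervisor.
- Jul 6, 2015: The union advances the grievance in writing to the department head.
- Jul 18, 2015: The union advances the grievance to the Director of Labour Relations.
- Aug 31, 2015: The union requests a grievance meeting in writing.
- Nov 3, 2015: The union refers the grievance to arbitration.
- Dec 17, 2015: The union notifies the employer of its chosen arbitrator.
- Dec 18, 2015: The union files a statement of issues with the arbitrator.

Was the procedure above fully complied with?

Step 1 — 15 and 45 days from Jun 5, 2015 (when the grieved event occurs) are Jun 20, 2015 and Jul 20, 2015 respectively; done Jun 21, 2015 — within the window.
Step 2 — counting 18 days from Jun 21, 2015 (when the written grievance is presented to the supervisor) gives a deadline of Jul 9, 2015; done Jul 6, 2015 — timely.
Step 3 — counting 15 days from Jul 6, 2015 (when the grievance is advanced to the department head) gives a deadline of Jul 21, 2015; done Jul 18, 2015 — timely.
Step 4 — must wait 20 days from Aug 9, 2015 (end of the 22-day response period, which began when the grievance is advanced to the Director on Jul 18, 2015), so not before Aug 29, 2015; done Aug 31, 2015 — permitted.
Step 5 — 20 and 65 days from Aug 31, 2015 (when a grievance meeting is requested) are Sep 20, 2015 and Nov 4, 2015 respectively; done Nov 3, 2015 — within the window.
Step 6 — 7 and 37 days from Nov 25, 2015 (end of the 22-day response period, which began when the grievance is referred to arbitration on Nov 3, 2015) are Dec 2, 2015 and Jan 1, 2016 respectively; done Dec 17, 2015, which is between those dates.
Step 7 — counting 76 days from Dec 17, 2015 (when the arbitrator is named) gives a deadline of Mar 2, 2016; Dec 18, 2015 is within that limit.

Yes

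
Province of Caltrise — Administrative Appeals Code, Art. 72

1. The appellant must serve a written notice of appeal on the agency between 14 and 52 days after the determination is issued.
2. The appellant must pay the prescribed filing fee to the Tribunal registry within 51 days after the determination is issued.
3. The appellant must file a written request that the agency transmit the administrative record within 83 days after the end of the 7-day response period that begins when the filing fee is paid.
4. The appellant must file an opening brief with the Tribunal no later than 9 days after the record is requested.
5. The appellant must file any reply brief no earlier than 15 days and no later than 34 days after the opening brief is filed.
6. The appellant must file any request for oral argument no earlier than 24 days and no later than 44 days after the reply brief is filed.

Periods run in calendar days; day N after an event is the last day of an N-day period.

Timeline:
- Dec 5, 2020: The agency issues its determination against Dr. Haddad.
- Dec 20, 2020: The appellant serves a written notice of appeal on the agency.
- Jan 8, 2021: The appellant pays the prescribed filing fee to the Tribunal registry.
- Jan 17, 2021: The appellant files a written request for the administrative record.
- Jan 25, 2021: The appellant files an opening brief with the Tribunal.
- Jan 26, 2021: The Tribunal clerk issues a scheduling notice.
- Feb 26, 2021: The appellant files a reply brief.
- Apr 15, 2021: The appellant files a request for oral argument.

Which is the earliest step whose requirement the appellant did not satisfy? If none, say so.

Step 6

Step 1: the window is 14–52 days after Dec 5, 2020 (when the determination is issued), so Dec 19, 2020 through Jan 26, 2021; Dec 20, 2020 falls inside that range.
Step 2: 51 days after Dec 5, 2020 (when the determination is issued) is Jan 25, 2021; Jan 8, 2021 is within that limit.
Step 3: 83 days after Jan 15, 2021 (end of the 7-day response period, which began when the filing fee is paid on Jan 8, 2021) is Apr 8, 2021; Jan 17, 2021 is within that limit.
Step 4: 9 days after Jan 17, 2021 (when the record is requested) is Jan 26, 2021; done Jan 25, 2021 — timely.
Step 5: the window is 15–34 days after Jan 25, 2021 (when the opening brief is filed), so Feb 9, 2021 through Feb 28, 2021; done Feb 26, 2021, which is between those dates.
Step 6: the window is 24–44 days after Feb 26, 2021 (when the reply brief is filed), so Mar 22, 2021 through Apr 11, 2021; done Apr 15, 2021 — 4 days after the window closed.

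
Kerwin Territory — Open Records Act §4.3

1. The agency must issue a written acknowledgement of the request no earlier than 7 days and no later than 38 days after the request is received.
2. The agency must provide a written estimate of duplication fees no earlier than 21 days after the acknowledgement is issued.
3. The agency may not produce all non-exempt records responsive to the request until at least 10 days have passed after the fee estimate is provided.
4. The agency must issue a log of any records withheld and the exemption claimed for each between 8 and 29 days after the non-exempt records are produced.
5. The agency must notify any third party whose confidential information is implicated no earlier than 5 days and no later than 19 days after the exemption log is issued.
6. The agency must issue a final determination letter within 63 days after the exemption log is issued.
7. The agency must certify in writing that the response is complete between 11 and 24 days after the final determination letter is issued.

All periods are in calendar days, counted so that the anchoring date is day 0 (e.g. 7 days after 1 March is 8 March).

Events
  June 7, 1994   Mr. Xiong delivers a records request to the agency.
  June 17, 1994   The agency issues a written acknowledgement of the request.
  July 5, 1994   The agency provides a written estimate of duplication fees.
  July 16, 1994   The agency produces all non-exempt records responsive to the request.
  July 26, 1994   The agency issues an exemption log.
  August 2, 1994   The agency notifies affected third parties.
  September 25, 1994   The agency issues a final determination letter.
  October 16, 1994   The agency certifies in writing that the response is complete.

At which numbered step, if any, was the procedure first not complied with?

(1) the permitted window runs from June 7, 1994 + 7 = June 14, 1994 to June 7, 1994 + 38 = July 15, 1994; done June 17, 1994 — within the window.
(2) permitted from June 17, 1994 + 21 days = July 8, 1994 onward; done July 5, 1994 — 3 days too early.

Step 2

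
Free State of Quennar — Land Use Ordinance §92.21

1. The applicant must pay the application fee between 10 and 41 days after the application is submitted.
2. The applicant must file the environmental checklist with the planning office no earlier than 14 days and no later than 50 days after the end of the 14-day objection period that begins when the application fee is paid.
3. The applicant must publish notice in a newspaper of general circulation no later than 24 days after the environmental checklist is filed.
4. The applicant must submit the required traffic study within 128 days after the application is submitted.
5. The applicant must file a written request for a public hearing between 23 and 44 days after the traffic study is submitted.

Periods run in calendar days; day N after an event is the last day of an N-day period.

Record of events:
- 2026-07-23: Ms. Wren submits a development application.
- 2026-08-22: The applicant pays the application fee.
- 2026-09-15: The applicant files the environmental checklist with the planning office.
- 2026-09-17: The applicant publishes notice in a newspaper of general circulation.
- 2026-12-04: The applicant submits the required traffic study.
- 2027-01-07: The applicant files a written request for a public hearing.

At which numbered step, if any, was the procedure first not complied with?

Step 2

Step 1: the window is 10–41 days after 2026-07-23 (when the application is submitted), so 2026-08-02 through 2026-09-02; done 2026-08-22, which is between those dates.
Step 2: the window is 14–50 days after 2026-09-05 (end of the 14-day objection period, which began when the application fee is paid on 2026-08-22), so 2026-09-19 through 2026-10-25; 2026-09-15 is 4 days too early.
The procedure was therefore not followed at step 2.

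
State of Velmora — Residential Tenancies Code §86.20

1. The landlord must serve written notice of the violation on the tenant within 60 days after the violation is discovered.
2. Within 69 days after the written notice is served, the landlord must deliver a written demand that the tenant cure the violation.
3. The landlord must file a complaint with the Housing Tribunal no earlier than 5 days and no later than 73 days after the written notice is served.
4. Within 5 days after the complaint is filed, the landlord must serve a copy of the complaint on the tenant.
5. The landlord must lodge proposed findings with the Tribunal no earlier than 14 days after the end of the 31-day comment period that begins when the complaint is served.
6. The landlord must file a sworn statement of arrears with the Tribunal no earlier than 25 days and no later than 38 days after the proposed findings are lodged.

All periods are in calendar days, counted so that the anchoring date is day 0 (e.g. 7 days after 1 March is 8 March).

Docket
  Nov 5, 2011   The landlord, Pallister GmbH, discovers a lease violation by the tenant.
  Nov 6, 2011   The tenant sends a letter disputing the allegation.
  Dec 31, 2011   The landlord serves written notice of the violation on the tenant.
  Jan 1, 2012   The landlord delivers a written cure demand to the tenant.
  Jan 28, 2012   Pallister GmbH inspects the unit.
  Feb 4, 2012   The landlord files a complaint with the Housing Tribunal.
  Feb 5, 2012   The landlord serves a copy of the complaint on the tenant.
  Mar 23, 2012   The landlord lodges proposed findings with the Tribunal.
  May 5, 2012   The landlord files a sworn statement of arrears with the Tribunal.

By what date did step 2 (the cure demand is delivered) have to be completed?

Step 2 runs from Dec 31, 2011, when the written notice is served. 69 days after Dec 31, 2011 is Mar 9, 2012.

Mar 9, 2012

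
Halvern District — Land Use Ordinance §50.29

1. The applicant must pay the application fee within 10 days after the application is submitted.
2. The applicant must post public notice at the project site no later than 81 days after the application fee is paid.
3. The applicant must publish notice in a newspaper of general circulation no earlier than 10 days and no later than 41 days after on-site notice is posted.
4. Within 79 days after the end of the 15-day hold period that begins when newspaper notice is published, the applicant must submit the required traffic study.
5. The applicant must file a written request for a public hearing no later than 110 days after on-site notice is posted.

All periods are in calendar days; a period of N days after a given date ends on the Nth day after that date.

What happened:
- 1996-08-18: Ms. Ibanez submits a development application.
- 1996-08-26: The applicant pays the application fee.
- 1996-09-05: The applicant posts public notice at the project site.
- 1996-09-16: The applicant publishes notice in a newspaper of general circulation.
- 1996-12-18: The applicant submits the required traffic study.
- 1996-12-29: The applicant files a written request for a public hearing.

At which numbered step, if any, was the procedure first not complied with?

Step 1: 10 days after 1996-08-18 (when the application is submitted) is 1996-08-28; 1996-08-26 is within that limit.
Step 2: 81 days after 1996-08-26 (when the application fee is paid) is 1996-11-15; completed 1996-09-05, before the deadline.
Step 3: the window is 10–41 days after 1996-09-05 (when on-site notice is posted), so 1996-09-15 through 1996-10-16; 1996-09-16 falls inside that range.
Step 4: 79 days after 1996-10-01 (end of the 15-day hold period, which began when newspaper notice is published on 1996-09-16) is 1996-12-19; done 1996-12-18 — timely.
Step 5: 110 days after 1996-09-05 (when on-site notice is posted) is 1996-12-24; done 1996-12-29 — 5 days late.
No need to go further; step 5 was not satisfied.

Step 5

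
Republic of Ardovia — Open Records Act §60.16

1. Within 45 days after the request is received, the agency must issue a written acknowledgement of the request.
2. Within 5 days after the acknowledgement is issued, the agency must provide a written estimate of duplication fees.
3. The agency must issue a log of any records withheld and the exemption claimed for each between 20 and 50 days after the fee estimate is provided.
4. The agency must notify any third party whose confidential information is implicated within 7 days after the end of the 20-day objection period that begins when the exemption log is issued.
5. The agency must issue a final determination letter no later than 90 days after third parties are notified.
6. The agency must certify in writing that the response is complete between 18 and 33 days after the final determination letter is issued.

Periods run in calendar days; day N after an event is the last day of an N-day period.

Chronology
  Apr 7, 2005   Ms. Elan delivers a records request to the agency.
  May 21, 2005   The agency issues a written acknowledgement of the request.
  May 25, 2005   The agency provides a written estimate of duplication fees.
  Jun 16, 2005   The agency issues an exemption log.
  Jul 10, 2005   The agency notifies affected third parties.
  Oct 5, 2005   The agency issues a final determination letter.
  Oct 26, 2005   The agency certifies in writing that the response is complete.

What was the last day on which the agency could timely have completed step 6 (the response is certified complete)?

Nov 7, 2005

Step 6 runs from Oct 5, 2005, when the final determination letter is issued. The window is 18–33 days after Oct 5, 2005; it closes on Nov 7, 2005.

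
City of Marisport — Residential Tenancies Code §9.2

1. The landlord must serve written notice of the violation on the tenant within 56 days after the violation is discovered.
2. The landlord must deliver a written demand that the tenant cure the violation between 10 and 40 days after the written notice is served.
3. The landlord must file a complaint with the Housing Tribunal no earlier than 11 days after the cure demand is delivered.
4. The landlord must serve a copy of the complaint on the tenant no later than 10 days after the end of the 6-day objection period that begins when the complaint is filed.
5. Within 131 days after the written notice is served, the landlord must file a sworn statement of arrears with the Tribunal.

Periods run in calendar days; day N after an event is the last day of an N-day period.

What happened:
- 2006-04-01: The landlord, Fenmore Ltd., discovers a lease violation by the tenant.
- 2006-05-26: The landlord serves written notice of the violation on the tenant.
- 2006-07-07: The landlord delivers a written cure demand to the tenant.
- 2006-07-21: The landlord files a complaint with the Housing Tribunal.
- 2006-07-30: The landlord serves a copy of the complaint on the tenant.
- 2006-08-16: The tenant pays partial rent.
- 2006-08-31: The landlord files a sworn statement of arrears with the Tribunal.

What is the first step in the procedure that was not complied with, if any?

(1) due by 2006-04-01 + 56 days = 2006-05-27; 2006-05-26 is within that limit.
(2) the permitted window runs from 2006-05-26 + 10 = 2006-06-05 to 2006-05-26 + 40 = 2006-07-05; done 2006-07-07 — 2 days after the window closed.
No need to go further; step 2 was not satisfied.

Step 2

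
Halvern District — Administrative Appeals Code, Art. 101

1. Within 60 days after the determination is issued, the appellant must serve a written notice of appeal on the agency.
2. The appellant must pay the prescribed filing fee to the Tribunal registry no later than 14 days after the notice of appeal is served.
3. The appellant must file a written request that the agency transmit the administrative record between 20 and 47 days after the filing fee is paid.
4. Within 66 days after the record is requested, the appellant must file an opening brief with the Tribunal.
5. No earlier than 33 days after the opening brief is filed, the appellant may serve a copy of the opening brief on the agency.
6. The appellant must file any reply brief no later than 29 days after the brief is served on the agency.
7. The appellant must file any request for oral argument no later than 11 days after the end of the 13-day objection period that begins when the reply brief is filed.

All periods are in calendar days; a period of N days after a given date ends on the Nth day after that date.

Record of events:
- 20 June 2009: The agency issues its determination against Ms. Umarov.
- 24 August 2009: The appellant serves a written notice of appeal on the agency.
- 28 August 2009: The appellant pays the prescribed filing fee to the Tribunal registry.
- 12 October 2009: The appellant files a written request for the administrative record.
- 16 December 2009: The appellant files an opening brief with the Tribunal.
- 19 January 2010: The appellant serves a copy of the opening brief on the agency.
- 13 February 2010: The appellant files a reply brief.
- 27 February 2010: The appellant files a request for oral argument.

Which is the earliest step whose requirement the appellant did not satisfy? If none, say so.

Step 1 — counting 60 days from 20 June 2009 (when the determination is issued) gives a deadline of 19 August 2009; done 24 August 2009 — 5 days late.
No need to go further; step 1 was not satisfied.

Step 1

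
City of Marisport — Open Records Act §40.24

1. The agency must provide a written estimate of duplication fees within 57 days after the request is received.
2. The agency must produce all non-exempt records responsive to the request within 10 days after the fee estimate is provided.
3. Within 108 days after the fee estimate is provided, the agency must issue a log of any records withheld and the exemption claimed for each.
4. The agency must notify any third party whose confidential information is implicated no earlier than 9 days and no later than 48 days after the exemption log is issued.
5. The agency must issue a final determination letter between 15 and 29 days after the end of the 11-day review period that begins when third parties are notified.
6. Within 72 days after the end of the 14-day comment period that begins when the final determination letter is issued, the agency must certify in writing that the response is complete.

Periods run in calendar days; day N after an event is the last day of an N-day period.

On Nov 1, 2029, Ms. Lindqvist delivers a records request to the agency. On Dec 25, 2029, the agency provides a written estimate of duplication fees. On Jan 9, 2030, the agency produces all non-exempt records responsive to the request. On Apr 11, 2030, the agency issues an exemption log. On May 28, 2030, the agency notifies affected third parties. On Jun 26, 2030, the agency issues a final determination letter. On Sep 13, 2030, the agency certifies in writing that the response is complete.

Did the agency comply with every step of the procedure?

(1) due by Nov 1, 2029 + 57 days = Dec 28, 2029; Dec 25, 2029 is within that limit.
(2) due by Dec 25, 2029 + 10 days = Jan 4, 2030; done Jan 9, 2030 — 5 days late.
Later steps need not be reached.

No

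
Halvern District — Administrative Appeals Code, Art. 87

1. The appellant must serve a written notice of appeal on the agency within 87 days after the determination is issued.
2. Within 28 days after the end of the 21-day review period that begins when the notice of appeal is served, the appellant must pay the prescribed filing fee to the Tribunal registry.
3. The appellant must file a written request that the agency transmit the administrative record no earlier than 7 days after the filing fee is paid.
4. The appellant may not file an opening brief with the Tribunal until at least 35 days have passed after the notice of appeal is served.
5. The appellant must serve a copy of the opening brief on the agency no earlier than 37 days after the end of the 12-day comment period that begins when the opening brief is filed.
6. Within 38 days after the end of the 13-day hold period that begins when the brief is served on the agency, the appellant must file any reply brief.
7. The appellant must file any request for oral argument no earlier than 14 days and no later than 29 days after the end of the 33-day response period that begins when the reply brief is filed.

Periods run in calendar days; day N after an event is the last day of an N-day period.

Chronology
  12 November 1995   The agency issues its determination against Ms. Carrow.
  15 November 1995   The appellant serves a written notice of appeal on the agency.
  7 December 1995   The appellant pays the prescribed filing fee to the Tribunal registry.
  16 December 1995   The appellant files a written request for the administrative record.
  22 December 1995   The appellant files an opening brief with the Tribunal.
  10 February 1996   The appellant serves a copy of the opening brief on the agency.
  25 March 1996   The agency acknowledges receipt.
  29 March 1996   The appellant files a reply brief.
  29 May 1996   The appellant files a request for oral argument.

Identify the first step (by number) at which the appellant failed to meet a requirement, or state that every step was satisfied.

(1) due by 12 November 1995 + 87 days = 7 February 1996; completed 15 November 1995, before the deadline.
(2) due by 6 December 1995 + 28 days = 3 January 1996; completed 7 December 1995, before the deadline.
(3) permitted from 7 December 1995 + 7 days = 14 December 1995 onward; done 16 December 1995, after the minimum wait.
(4) permitted from 15 November 1995 + 35 days = 20 December 1995 onward; done 22 December 1995, after the minimum wait.
(5) permitted from 3 January 1996 + 37 days = 9 February 1996 onward; 10 February 1996 is on or after that date.
(6) due by 23 February 1996 + 38 days = 1 April 1996; 29 March 1996 is within that limit.
(7) the permitted window runs from 1 May 1996 + 14 = 15 May 1996 to 1 May 1996 + 29 = 30 May 1996; done 29 May 1996 — within the window.

None — every step was satisfied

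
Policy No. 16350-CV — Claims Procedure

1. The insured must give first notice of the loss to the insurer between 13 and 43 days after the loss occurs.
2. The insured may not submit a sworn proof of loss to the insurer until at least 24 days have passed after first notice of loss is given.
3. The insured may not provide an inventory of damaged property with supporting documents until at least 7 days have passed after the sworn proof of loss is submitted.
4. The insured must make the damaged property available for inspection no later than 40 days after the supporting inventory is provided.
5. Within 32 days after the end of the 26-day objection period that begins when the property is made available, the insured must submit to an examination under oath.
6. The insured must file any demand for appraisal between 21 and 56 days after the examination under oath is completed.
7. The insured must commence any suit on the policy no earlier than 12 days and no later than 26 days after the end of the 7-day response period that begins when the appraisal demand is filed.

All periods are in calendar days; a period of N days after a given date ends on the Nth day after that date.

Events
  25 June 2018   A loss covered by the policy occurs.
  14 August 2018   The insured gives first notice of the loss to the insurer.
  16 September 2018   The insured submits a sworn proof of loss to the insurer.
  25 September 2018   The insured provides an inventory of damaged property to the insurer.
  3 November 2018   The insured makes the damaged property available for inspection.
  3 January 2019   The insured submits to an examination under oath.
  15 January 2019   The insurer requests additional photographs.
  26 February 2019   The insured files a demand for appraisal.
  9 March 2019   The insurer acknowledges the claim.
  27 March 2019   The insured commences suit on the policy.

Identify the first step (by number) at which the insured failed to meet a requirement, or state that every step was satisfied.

(1) the permitted window runs from 25 June 2018 + 13 = 8 July 2018 to 25 June 2018 + 43 = 7 August 2018; 14 August 2018 is 7 days past the end of the window.

Step 1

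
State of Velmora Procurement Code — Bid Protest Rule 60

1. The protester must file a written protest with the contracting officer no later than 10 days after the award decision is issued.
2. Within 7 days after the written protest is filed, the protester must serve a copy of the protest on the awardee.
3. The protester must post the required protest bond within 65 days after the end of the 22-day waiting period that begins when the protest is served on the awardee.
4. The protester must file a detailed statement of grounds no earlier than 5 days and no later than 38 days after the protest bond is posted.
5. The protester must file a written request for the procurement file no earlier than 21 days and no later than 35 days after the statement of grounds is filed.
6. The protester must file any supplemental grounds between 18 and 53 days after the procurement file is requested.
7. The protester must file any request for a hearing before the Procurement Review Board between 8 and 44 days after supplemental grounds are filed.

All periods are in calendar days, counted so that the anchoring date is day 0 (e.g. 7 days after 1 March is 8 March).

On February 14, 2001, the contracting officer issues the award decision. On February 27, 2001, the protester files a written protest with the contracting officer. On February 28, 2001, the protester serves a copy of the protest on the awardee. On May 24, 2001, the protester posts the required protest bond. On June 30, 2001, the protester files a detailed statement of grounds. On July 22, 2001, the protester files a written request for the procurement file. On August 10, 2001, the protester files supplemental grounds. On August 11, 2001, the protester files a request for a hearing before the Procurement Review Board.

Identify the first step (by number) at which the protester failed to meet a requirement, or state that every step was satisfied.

(1) due by February 14, 2001 + 10 days = February 24, 2001; done February 27, 2001 — 3 days late.

Step 1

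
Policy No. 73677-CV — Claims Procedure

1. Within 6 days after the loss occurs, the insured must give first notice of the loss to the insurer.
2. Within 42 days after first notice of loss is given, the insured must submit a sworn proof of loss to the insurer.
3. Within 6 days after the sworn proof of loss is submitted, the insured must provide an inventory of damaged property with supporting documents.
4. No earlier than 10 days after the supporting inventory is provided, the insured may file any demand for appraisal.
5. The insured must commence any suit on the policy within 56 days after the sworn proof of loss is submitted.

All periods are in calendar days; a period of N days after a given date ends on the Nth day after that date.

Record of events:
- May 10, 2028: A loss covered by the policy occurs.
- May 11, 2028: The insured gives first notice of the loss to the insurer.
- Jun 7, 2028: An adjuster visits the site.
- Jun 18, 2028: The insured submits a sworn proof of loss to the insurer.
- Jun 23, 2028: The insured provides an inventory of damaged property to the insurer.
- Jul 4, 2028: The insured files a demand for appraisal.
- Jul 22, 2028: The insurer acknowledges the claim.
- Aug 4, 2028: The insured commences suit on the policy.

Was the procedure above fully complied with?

Step 1: 6 days after May 10, 2028 (when the loss occurs) is May 16, 2028; May 11, 2028 is within that limit.
Step 2: 42 days after May 11, 2028 (when first notice of loss is given) is Jun 22, 2028; Jun 18, 2028 is within that limit.
Step 3: 6 days after Jun 18, 2028 (when the sworn proof of loss is submitted) is Jun 24, 2028; done Jun 23, 2028 — timely.
Step 4: the earliest permitted date is 10 days after Jun 23, 2028 (when the supporting inventory is provided), i.e. Jul 3, 2028; Jul 4, 2028 is on or after that date.
Step 5: 56 days after Jun 18, 2028 (when the sworn proof of loss is submitted) is Aug 13, 2028; Aug 4, 2028 is within that limit.

Yes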